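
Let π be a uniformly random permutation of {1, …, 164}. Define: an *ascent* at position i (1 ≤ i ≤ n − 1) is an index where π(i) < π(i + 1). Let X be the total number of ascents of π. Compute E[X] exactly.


Write X = Σ X_I over i = 1, …, 163, with X_I the indicator of one ascent.
There are 163 indicators.
For each fixed i, the pair (π(i), π(i+1)) is a uniformly random ordered pair of distinct values from {1, …, 164}; by symmetry P[π(i) < π(i+1)] = 1/2.
By linearity: E[X] = 163 · (1/2) = (164 − 1) · (1/2) = 163/2 ≈ 81.50000.

E[X] = 163/2 = 81.50000.


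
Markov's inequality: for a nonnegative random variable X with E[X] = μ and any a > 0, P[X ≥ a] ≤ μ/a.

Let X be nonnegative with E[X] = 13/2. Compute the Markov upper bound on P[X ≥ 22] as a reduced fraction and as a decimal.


μ = E[X] = 13/2, a = 22.
Markov: P[X ≥ 22] ≤ μ/a = (13/2)/22 = 13/44.
Numerically: ≈ 0.29545.
(Since a = 22 > μ = 6.50000, the bound 13/44 is < 1 and informative.)

P[X ≥ 22] ≤ 13/44 ≈ 0.29545.


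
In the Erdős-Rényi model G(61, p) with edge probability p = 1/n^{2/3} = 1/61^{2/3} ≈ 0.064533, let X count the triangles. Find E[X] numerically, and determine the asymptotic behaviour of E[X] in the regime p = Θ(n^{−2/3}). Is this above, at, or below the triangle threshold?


Number of potential triangles: C(61, 3) = 35990.
Each occurs with probability p³ ≈ (0.064533)³ ≈ 2.6874496e-04.
By linearity: E[X] = C(61, 3)·p³ ≈ 35990 · 2.6874496e-04 ≈ 9.67213.
Since α = 2/3 < 1, p = c/n^{2/3} ≫ 1/n is above the triangle threshold p ~ 1/n. Asymptotically E[X] ~ (c³/6)·n^{3(1−α)} = (1³/6)·n^{1} → ∞; triangles are abundant w.h.p.

E[X] ≈ 9.67213; in regime p = Θ(1/n^{2/3}) E[X] diverges (above the triangle threshold p ~ 1/n).


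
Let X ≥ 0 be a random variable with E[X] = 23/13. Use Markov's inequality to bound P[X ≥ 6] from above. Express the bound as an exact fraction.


μ = E[X] = 23/13, a = 6.
Markov: P[X ≥ 6] ≤ μ/a = (23/13)/6 = 23/78.
Numerically: ≈ 0.294872.
(Since a = 6 > μ = 1.769231, the bound 23/78 is < 1 and informative.)

P[X ≥ 6] ≤ 23/78 ≈ 0.294872.


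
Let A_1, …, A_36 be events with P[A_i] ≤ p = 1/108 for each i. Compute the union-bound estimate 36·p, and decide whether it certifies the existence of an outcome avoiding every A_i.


Union bound: P[∪_{i=1}^{36} A_i] ≤ Σ_i P[A_i] ≤ 36·p = 36·(1/108) = 1/3.
Numerically: 1/3 ≈ 0.333333.
Is 1/3 < 1? YES.
Since P[∪ A_i] ≤ 1/3 < 1, the complement has P[∩ A_i^c] ≥ 1 − 1/3 = 2/3 > 0, so some outcome avoids every A_i.

36·p = 1/3 ≈ 0.333333; existence CERTIFIED by the union bound.


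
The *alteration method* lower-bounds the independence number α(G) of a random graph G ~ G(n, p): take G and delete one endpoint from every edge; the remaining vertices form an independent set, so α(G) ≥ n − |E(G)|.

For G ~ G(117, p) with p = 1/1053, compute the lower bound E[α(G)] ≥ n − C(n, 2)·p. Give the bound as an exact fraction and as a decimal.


E[|E(G)|] = C(117, 2)·p = 6786 · (1/1053) = 58/9.
E[α(G)] ≥ n − E[|E(G)|] = 117 − 58/9 = 995/9.
Numerically: ≈ 110.556.
(This is only a lower bound; the true E[α(G)] may be larger.)

E[α(G)] ≥ 995/9 ≈ 110.556.


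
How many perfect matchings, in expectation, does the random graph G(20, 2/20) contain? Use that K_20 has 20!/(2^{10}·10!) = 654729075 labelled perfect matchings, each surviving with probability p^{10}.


K_20 has 20!/(2^{10}·10!) = 654729075 labelled perfect matchings.
For each such perfect matching H, let X_H = 1 if all 10 edges of H are present in G. Then P[X_H = 1] = p^{10} = (1/10)^{10} = 1/10000000000.
By linearity of expectation: E[X] = Σ_H E[X_H] = 654729075 · p^{10} = 654729075 · 1/10000000000 = 26189163/400000000.
Numerically: E[X] ≈ 0.065473.

E[X] = 654729075 · (1/10)^{10} = 26189163/400000000 ≈ 0.065473.


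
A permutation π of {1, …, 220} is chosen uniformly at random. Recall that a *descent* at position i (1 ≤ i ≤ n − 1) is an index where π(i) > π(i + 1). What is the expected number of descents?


Write X = Σ X_I over i = 1, …, 219, with X_I the indicator of one descent.
There are 219 indicators.
For each fixed i, the pair (π(i), π(i+1)) is a uniformly random ordered pair of distinct values from {1, …, 220}; by symmetry P[π(i) > π(i+1)] = 1/2.
By linearity: E[X] = 219 · (1/2) = (220 − 1) · (1/2) = 219/2 ≈ 109.50000.

E[X] = 219/2 = 109.50000.


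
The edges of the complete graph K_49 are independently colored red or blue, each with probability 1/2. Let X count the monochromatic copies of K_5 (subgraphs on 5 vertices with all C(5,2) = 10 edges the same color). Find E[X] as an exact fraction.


Let X = Σ_S X_S over the C(49, 5) = 1906884 subsets S of size 5, where X_S = 1 if the K_5 on S is monochromatic.
For a fixed S, the K_5 on S has C(5, 2) = 10 edges. P[all 10 edges red] = (1/2)^10, and likewise for blue, so P[monochromatic] = 2·(1/2)^10 = 2^{1 − 10} = 1/512.
By linearity: E[X] = C(49, 5) · 2^{1 − 10} = 1906884 · 1/512 = 476721/128.
Numerically: E[X] ≈ 3724.382812.

E[X] = C(49,5)·2^(1−C(5,2)) = 476721/128 ≈ 3724.382812.


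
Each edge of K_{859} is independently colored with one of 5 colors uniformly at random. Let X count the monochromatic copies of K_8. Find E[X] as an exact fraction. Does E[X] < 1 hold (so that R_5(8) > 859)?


E[X] = C(859, 8) · 5^{1 − 28} = 7115855595170747139 · 5^{−27} = 7115855595170747139/7450580596923828125.
As a reduced fraction: E[X] = 7115855595170747139/7450580596923828125 ≈ 0.95507.
Is E[X] < 1? YES.
Since E[X] < 1, there exists a 5-coloring of K_{859} with no monochromatic K_8; hence R_5(8) > 859.

E[X] = 7115855595170747139/7450580596923828125 ≈ 0.95507; E[X] < 1, so R_5(8) > 859.


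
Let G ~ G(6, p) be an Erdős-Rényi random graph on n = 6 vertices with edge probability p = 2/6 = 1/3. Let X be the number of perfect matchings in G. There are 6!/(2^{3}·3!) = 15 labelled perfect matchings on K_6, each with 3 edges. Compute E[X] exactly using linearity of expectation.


K_6 has 6!/(2^{3}·3!) = 15 labelled perfect matchings.
For each such perfect matching H, let X_H = 1 if all 3 edges of H are present in G. Then P[X_H = 1] = p^{3} = (1/3)^{3} = 1/27.
By linearity: E[X] = Σ_H E[X_H] = 15 · p^{3} = 15 · 1/27 = 5/9.
Numerically: E[X] ≈ 0.55556.

E[X] = 15 · (1/3)^{3} = 5/9 ≈ 0.55556.


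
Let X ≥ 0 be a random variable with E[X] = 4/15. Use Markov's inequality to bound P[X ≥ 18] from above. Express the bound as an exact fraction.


μ = E[X] = 4/15, a = 18.
Markov: P[X ≥ 18] ≤ μ/a = (4/15)/18 = 2/135.
Numerically: ≈ 0.015.
(Since a = 18 > μ = 0.267, the bound 2/135 is < 1 and informative.)

P[X ≥ 18] ≤ 2/135 ≈ 0.015.


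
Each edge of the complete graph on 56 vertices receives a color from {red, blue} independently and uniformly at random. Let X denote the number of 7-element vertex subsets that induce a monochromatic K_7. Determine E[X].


Let X = Σ_S X_S over the C(56, 7) = 231917400 subsets S of size 7, where X_S = 1 if the K_7 on S is monochromatic.
For a fixed S, the K_7 on S has C(7, 2) = 21 edges. P[all 21 edges red] = (1/2)^21, and likewise for blue, so P[monochromatic] = 2·(1/2)^21 = 2^{1 − 21} = 1/1048576.
By linearity of expectation: E[X] = C(56, 7) · 2^{1 − 21} = 231917400 · 1/1048576 = 28989675/131072.
Numerically: E[X] ≈ 221.173668.

E[X] = C(56,7)·2^(1−C(7,2)) = 28989675/131072 ≈ 221.173668.


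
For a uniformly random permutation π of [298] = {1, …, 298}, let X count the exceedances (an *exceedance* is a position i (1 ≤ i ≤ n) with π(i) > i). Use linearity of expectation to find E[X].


Write X = Σ_{i=1}^{298} X_i, where X_i = 1_{π(i) > i}.
For each fixed i, π(i) is uniform over {1, …, 298} (marginal of a uniform permutation), so P[π(i) > i] = (n − i)/n. Summing: Σ_{i=1}^{298} (n − i)/n = (0 + 1 + … + 297)/298 = 298(298 − 1)/(2·298) = (298 − 1)/2.
Hence E[X] = Σ_{i=1}^{298} (298 − i)/298 = 297/2 ≈ 148.50000.

E[X] = 297/2 = 148.50000.


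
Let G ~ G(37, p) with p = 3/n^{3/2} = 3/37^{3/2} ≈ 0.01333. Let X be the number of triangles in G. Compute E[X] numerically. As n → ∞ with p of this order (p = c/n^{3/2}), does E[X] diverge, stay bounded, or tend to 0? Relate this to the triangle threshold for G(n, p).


Number of potential triangles: C(37, 3) = 7770.
Each occurs with probability p³ ≈ (0.01333)³ ≈ 2.3684052e-06.
By linearity: E[X] = C(37, 3)·p³ ≈ 7770 · 2.3684052e-06 ≈ 0.01840.
Since α = 3/2 > 1, p = c/n^{3/2} = o(1/n) is below the triangle threshold p ~ 1/n. Asymptotically E[X] ~ (c³/6)·n^{3(1−α)} = (3³/6)·n^{-1.5} → 0, so by Markov's inequality G has no triangles w.h.p.

E[X] ≈ 0.01840; in regime p = Θ(1/n^{3/2}) E[X] tends to 0 (below the triangle threshold p ~ 1/n).


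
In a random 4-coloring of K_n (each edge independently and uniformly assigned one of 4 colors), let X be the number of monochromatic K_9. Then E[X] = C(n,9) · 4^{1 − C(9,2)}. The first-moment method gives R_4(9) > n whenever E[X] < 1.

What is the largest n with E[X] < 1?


We need C(n, 9) · 4^{1 − 36} < 1, i.e. C(n, 9) < 4^{36 − 1} = 1180591620717411303424.
Check values of n near the boundary:
  n = 910: C(910, 9) = 1133378248346922788210; 1133378248346922788210 < 1180591620717411303424? YES
  n = 911: C(911, 9) = 1144686900492291197405; 1144686900492291197405 < 1180591620717411303424? YES
  n = 912: C(912, 9) = 1156095740032081475120; 1156095740032081475120 < 1180591620717411303424? YES
  n = 913: C(913, 9) = 1167605542753639808390; 1167605542753639808390 < 1180591620717411303424? YES
  n = 914: C(914, 9) = 1179217089587653905932; 1179217089587653905932 < 1180591620717411303424? YES
  n = 915: C(915, 9) = 1190931166636537885130; 1190931166636537885130 < 1180591620717411303424? NO
  n = 916: C(916, 9) = 1202748565202942340440; 1202748565202942340440 < 1180591620717411303424? NO
The largest n with C(n, 9) < 1180591620717411303424 is n = 914 (where E[X] = 294804272396913476483/295147905179352825856 ≈ 0.9988). Hence R_4(9) > 914, i.e. R_4(9) ≥ 915.

Largest n = 914; hence R_4(9) > 914.


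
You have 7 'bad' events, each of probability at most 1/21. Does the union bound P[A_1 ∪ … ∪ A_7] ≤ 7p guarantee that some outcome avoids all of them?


Union bound: P[∪_{i=1}^{7} A_i] ≤ Σ_i P[A_i] ≤ 7·p = 7·(1/21) = 1/3.
Numerically: 1/3 ≈ 0.33333.
Is 1/3 < 1? YES.
Since P[∪ A_i] ≤ 1/3 < 1, the complement has P[∩ A_i^c] ≥ 1 − 1/3 = 2/3 > 0, so some outcome avoids every A_i.

7·p = 1/3 ≈ 0.33333; existence CERTIFIED by the union bound.


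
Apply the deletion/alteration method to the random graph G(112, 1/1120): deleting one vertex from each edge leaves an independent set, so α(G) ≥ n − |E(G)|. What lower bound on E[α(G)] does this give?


E[|E(G)|] = C(112, 2)·p = 6216 · (1/1120) = 111/20.
E[α(G)] ≥ n − E[|E(G)|] = 112 − 111/20 = 2129/20.
Numerically: ≈ 106.450000.
(This is only a lower bound; the true E[α(G)] may be larger.)

E[α(G)] ≥ 2129/20 ≈ 106.450000.


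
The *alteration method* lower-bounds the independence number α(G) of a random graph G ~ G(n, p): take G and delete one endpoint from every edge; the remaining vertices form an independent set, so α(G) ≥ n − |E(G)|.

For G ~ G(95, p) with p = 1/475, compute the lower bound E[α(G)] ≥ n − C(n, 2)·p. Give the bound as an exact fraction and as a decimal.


E[|E(G)|] = C(95, 2)·p = 4465 · (1/475) = 47/5.
E[α(G)] ≥ n − E[|E(G)|] = 95 − 47/5 = 428/5.
Numerically: ≈ 85.600.
(This is only a lower bound; the true E[α(G)] may be larger.)

E[α(G)] ≥ 428/5 ≈ 85.600.


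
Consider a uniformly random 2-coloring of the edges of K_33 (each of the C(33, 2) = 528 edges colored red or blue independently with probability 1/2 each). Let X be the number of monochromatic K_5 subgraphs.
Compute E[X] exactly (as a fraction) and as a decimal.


Let X = Σ_S X_S over the C(33, 5) = 237336 subsets S of size 5, where X_S = 1 if the K_5 on S is monochromatic.
For a fixed S, the K_5 on S has C(5, 2) = 10 edges. P[all 10 edges red] = (1/2)^10, and likewise for blue, so P[monochromatic] = 2·(1/2)^10 = 2^{1 − 10} = 1/512.
By linearity of expectation: E[X] = C(33, 5) · 2^{1 − 10} = 237336 · 1/512 = 29667/64.
Numerically: E[X] ≈ 463.54688.

E[X] = C(33,5)·2^(1−C(5,2)) = 29667/64 ≈ 463.54688.


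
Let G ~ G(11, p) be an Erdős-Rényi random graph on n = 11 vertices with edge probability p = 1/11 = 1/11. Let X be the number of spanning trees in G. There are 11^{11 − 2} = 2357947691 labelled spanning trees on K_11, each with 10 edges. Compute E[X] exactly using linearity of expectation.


K_11 has 11^{11 − 2} = 2357947691 labelled spanning trees.
For each such spanning tree H, let X_H = 1 if all 10 edges of H are present in G. Then P[X_H = 1] = p^{10} = (1/11)^{10} = 1/25937424601.
By linearity of expectation: E[X] = Σ_H E[X_H] = 2357947691 · p^{10} = 2357947691 · 1/25937424601 = 1/11.
Numerically: E[X] ≈ 0.090909.

E[X] = 2357947691 · (1/11)^{10} = 1/11 ≈ 0.090909.


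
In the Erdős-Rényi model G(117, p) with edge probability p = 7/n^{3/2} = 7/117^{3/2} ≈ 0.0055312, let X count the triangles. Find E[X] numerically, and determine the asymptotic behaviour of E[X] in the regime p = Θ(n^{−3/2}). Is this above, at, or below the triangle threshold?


Number of potential triangles: C(117, 3) = 260130.
Each occurs with probability p³ ≈ (0.0055312)³ ≈ 1.6922236e-07.
By linearity: E[X] = C(117, 3)·p³ ≈ 260130 · 1.6922236e-07 ≈ 0.04402.
Since α = 3/2 > 1, p = c/n^{3/2} = o(1/n) is below the triangle threshold p ~ 1/n. Asymptotically E[X] ~ (c³/6)·n^{3(1−α)} = (7³/6)·n^{-1.5} → 0, so by Markov's inequality G has no triangles w.h.p.

E[X] ≈ 0.04402; in regime p = Θ(1/n^{3/2}) E[X] tends to 0 (below the triangle threshold p ~ 1/n).


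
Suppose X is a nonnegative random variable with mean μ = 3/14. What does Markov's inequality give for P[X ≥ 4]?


μ = E[X] = 3/14, a = 4.
Markov: P[X ≥ 4] ≤ μ/a = (3/14)/4 = 3/56.
Numerically: ≈ 0.0536.
(Since a = 4 > μ = 0.2143, the bound 3/56 is < 1 and informative.)

P[X ≥ 4] ≤ 3/56 ≈ 0.0536.


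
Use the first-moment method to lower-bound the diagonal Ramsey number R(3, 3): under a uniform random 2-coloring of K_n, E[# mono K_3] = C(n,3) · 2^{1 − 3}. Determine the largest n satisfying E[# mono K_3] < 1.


We need C(n, 3) · 2^{1 − 3} < 1, i.e. C(n, 3) < 2^{3 − 1} = 4.
Check values of n near the boundary:
  n = 3: C(3, 3) = 1; 1 < 4? YES
  n = 4: C(4, 3) = 4; 4 < 4? NO
The largest n with C(n, 3) < 4 is n = 3 (where E[X] = 1/4 ≈ 0.2500). Hence R(3, 3) > 3, i.e. R(3, 3) ≥ 4.

Largest n = 3; hence R(3, 3) > 3.


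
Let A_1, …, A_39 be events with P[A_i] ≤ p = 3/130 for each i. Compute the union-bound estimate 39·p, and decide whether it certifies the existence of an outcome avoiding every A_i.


Union bound: P[∪_{i=1}^{39} A_i] ≤ Σ_i P[A_i] ≤ 39·p = 39·(3/130) = 9/10.
Numerically: 9/10 ≈ 0.90000.
Is 9/10 < 1? YES.
Since P[∪ A_i] ≤ 9/10 < 1, the complement has P[∩ A_i^c] ≥ 1 − 9/10 = 1/10 > 0, so some outcome avoids every A_i.

39·p = 9/10 ≈ 0.90000; existence CERTIFIED by the union bound.


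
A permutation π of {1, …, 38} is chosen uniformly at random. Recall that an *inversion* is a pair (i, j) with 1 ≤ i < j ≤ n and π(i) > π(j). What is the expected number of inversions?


Write X = Σ X_I over the C(38, 2) = 703 pairs i < j, with X_I the indicator of one inversion.
There are 703 indicators.
For each fixed pair i < j, the values π(i) and π(j) are two distinct elements of {1, …, 38} in uniformly random order; by symmetry P[π(i) > π(j)] = 1/2.
By linearity: E[X] = 703 · (1/2) = C(38, 2) · (1/2) = 703/2 = 703/2 ≈ 351.500000.

E[X] = 703/2 = 351.500000.


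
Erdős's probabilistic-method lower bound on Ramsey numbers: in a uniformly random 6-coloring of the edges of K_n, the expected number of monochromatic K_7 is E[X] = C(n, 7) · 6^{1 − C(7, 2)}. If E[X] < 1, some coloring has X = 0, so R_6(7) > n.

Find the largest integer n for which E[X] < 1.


We need C(n, 7) · 6^{1 − 21} < 1, i.e. C(n, 7) < 6^{21 − 1} = 3656158440062976.
Check values of n near the boundary:
  n = 565: C(565, 7) = 3513212521235560; 3513212521235560 < 3656158440062976? YES
  n = 566: C(566, 7) = 3557206237959440; 3557206237959440 < 3656158440062976? YES
  n = 567: C(567, 7) = 3601671315933933; 3601671315933933 < 3656158440062976? YES
  n = 568: C(568, 7) = 3646611956239704; 3646611956239704 < 3656158440062976? YES
  n = 569: C(569, 7) = 3692032389858348; 3692032389858348 < 3656158440062976? NO
The largest n with C(n, 7) < 3656158440062976 is n = 568 (where E[X] = 16882462760369/16926659444736 ≈ 0.997). Hence R_6(7) > 568, i.e. R_6(7) ≥ 569.

Largest n = 568; hence R_6(7) > 568.


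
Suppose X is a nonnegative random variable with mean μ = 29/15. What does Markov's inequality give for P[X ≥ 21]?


μ = E[X] = 29/15, a = 21.
Markov: P[X ≥ 21] ≤ μ/a = (29/15)/21 = 29/315.
Numerically: ≈ 0.09206.
(Since a = 21 > μ = 1.93333, the bound 29/315 is < 1 and informative.)

P[X ≥ 21] ≤ 29/315 ≈ 0.09206.


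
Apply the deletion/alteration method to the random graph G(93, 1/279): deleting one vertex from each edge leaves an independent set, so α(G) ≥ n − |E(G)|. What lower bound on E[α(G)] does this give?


E[|E(G)|] = C(93, 2)·p = 4278 · (1/279) = 46/3.
E[α(G)] ≥ n − E[|E(G)|] = 93 − 46/3 = 233/3.
Numerically: ≈ 77.667.
(This is only a lower bound; the true E[α(G)] may be larger.)

E[α(G)] ≥ 233/3 ≈ 77.667.


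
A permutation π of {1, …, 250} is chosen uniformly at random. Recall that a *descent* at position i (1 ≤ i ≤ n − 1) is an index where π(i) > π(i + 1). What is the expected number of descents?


Write X = Σ X_I over i = 1, …, 249, with X_I the indicator of one descent.
There are 249 indicators.
For each fixed i, the pair (π(i), π(i+1)) is a uniformly random ordered pair of distinct values from {1, …, 250}; by symmetry P[π(i) > π(i+1)] = 1/2.
By linearity: E[X] = 249 · (1/2) = (250 − 1) · (1/2) = 249/2 ≈ 124.5000.

E[X] = 249/2 = 124.5000.


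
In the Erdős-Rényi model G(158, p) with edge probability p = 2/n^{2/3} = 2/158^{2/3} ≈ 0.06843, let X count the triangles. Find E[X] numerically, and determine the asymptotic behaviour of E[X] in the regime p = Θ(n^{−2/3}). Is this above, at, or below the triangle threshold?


Number of potential triangles: C(158, 3) = 644956.
Each occurs with probability p³ ≈ (0.06843)³ ≈ 3.204615e-04.
By linearity: E[X] = C(158, 3)·p³ ≈ 644956 · 3.204615e-04 ≈ 206.6835.
Since α = 2/3 < 1, p = c/n^{2/3} ≫ 1/n is above the triangle threshold p ~ 1/n. Asymptotically E[X] ~ (c³/6)·n^{3(1−α)} = (2³/6)·n^{1} → ∞; triangles are abundant w.h.p.

E[X] ≈ 206.6835; in regime p = Θ(1/n^{2/3}) E[X] diverges (above the triangle threshold p ~ 1/n).


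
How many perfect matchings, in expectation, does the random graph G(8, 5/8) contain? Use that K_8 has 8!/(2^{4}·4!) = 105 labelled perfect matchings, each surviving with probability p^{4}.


K_8 has 8!/(2^{4}·4!) = 105 labelled perfect matchings.
For each such perfect matching H, let X_H = 1 if all 4 edges of H are present in G. Then P[X_H = 1] = p^{4} = (5/8)^{4} = 625/4096.
Summing the indicators: E[X] = Σ_H E[X_H] = 105 · p^{4} = 105 · 625/4096 = 65625/4096.
Numerically: E[X] ≈ 16.02.

E[X] = 105 · (5/8)^{4} = 65625/4096 ≈ 16.02.


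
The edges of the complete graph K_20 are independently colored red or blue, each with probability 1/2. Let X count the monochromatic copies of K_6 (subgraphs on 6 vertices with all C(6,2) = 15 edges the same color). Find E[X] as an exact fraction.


Let X = Σ_S X_S over the C(20, 6) = 38760 subsets S of size 6, where X_S = 1 if the K_6 on S is monochromatic.
For a fixed S, the K_6 on S has C(6, 2) = 15 edges. P[all 15 edges red] = (1/2)^15, and likewise for blue, so P[monochromatic] = 2·(1/2)^15 = 2^{1 − 15} = 1/16384.
By linearity: E[X] = C(20, 6) · 2^{1 − 15} = 38760 · 1/16384 = 4845/2048.
Numerically: E[X] ≈ 2.366.

E[X] = C(20,6)·2^(1−C(6,2)) = 4845/2048 ≈ 2.366.


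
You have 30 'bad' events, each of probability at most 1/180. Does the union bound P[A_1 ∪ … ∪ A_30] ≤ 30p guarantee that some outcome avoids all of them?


Union bound: P[∪_{i=1}^{30} A_i] ≤ Σ_i P[A_i] ≤ 30·p = 30·(1/180) = 1/6.
Numerically: 1/6 ≈ 0.16667.
Is 1/6 < 1? YES.
Since P[∪ A_i] ≤ 1/6 < 1, the complement has P[∩ A_i^c] ≥ 1 − 1/6 = 5/6 > 0, so some outcome avoids every A_i.

30·p = 1/6 ≈ 0.16667; existence CERTIFIED by the union bound.


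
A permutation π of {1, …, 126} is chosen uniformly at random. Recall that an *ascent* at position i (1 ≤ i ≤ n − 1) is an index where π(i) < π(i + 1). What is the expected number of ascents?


Write X = Σ X_I over i = 1, …, 125, with X_I the indicator of one ascent.
There are 125 indicators.
For each fixed i, the pair (π(i), π(i+1)) is a uniformly random ordered pair of distinct values from {1, …, 126}; by symmetry P[π(i) < π(i+1)] = 1/2.
By linearity: E[X] = 125 · (1/2) = (126 − 1) · (1/2) = 125/2 ≈ 62.500.

E[X] = 125/2 = 62.500.


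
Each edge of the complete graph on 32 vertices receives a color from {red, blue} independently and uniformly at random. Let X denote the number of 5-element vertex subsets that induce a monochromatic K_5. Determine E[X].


Let X = Σ_S X_S over the C(32, 5) = 201376 subsets S of size 5, where X_S = 1 if the K_5 on S is monochromatic.
For a fixed S, the K_5 on S has C(5, 2) = 10 edges. P[all 10 edges red] = (1/2)^10, and likewise for blue, so P[monochromatic] = 2·(1/2)^10 = 2^{1 − 10} = 1/512.
By linearity: E[X] = C(32, 5) · 2^{1 − 10} = 201376 · 1/512 = 6293/16.
Numerically: E[X] ≈ 393.312500.

E[X] = C(32,5)·2^(1−C(5,2)) = 6293/16 ≈ 393.312500.


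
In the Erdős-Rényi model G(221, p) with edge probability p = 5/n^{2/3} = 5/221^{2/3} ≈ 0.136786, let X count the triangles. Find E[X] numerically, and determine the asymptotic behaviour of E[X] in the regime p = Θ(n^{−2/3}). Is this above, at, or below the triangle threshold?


Number of potential triangles: C(221, 3) = 1774630.
Each occurs with probability p³ ≈ (0.136786)³ ≈ 2.55932516e-03.
By linearity: E[X] = C(221, 3)·p³ ≈ 1774630 · 2.55932516e-03 ≈ 4541.855204.
Since α = 2/3 < 1, p = c/n^{2/3} ≫ 1/n is above the triangle threshold p ~ 1/n. Asymptotically E[X] ~ (c³/6)·n^{3(1−α)} = (5³/6)·n^{1} → ∞; triangles are abundant w.h.p.

E[X] ≈ 4541.855204; in regime p = Θ(1/n^{2/3}) E[X] diverges (above the triangle threshold p ~ 1/n).


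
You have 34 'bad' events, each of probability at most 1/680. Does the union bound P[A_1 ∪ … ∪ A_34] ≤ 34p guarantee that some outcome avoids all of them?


Union bound: P[∪_{i=1}^{34} A_i] ≤ Σ_i P[A_i] ≤ 34·p = 34·(1/680) = 1/20.
Numerically: 1/20 ≈ 0.0500.
Is 1/20 < 1? YES.
Since P[∪ A_i] ≤ 1/20 < 1, the complement has P[∩ A_i^c] ≥ 1 − 1/20 = 19/20 > 0, so some outcome avoids every A_i.

34·p = 1/20 ≈ 0.0500; existence CERTIFIED by the union bound.


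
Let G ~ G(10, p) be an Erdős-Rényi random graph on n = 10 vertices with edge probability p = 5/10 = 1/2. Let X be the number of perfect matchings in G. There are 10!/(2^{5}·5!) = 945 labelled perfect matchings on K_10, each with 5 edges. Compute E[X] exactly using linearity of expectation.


K_10 has 10!/(2^{5}·5!) = 945 labelled perfect matchings.
For each such perfect matching H, let X_H = 1 if all 5 edges of H are present in G. Then P[X_H = 1] = p^{5} = (1/2)^{5} = 1/32.
By linearity: E[X] = Σ_H E[X_H] = 945 · p^{5} = 945 · 1/32 = 945/32.
Numerically: E[X] ≈ 29.5.

E[X] = 945 · (1/2)^{5} = 945/32 ≈ 29.5.


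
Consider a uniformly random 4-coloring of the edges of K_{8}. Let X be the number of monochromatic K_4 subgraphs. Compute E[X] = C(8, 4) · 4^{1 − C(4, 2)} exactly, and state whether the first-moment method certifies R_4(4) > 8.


E[X] = C(8, 4) · 4^{1 − 6} = 70 · 4^{−5} = 70/1024.
As a reduced fraction: E[X] = 35/512 ≈ 0.0684.
Is E[X] < 1? YES.
Since E[X] < 1, there exists a 4-coloring of K_{8} with no monochromatic K_4; hence R_4(4) > 8.

E[X] = 35/512 ≈ 0.0684; E[X] < 1, so R_4(4) > 8.


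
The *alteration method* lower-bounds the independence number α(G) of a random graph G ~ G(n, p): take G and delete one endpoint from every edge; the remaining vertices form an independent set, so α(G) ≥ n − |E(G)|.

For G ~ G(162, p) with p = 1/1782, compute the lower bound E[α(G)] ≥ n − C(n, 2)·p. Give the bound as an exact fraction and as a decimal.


E[|E(G)|] = C(162, 2)·p = 13041 · (1/1782) = 161/22.
E[α(G)] ≥ n − E[|E(G)|] = 162 − 161/22 = 3403/22.
Numerically: ≈ 154.681818.
(This is only a lower bound; the true E[α(G)] may be larger.)

E[α(G)] ≥ 3403/22 ≈ 154.681818.


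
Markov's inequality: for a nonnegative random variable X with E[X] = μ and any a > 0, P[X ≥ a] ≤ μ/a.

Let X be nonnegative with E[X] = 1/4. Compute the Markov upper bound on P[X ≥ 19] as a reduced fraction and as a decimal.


μ = E[X] = 1/4, a = 19.
Markov: P[X ≥ 19] ≤ μ/a = (1/4)/19 = 1/76.
Numerically: ≈ 0.01316.
(Since a = 19 > μ = 0.25000, the bound 1/76 is < 1 and informative.)

P[X ≥ 19] ≤ 1/76 ≈ 0.01316.


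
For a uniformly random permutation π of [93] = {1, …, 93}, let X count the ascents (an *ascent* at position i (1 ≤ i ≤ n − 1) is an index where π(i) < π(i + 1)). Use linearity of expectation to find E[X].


Write X = Σ X_I over i = 1, …, 92, with X_I the indicator of one ascent.
There are 92 indicators.
For each fixed i, the pair (π(i), π(i+1)) is a uniformly random ordered pair of distinct values from {1, …, 93}; by symmetry P[π(i) < π(i+1)] = 1/2.
By linearity: E[X] = 92 · (1/2) = (93 − 1) · (1/2) = 46 ≈ 46.000000.

E[X] = 46 = 46.000000.


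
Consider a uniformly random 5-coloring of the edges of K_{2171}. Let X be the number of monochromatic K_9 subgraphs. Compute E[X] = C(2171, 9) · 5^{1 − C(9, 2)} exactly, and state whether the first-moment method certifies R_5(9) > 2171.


E[X] = C(2171, 9) · 5^{1 − 36} = 2903784578674959601827205 · 5^{−35} = 2903784578674959601827205/2910383045673370361328125.
As a reduced fraction: E[X] = 580756915734991920365441/582076609134674072265625 ≈ 0.9977328.
Is E[X] < 1? YES.
Since E[X] < 1, there exists a 5-coloring of K_{2171} with no monochromatic K_9; hence R_5(9) > 2171.

E[X] = 580756915734991920365441/582076609134674072265625 ≈ 0.9977328; E[X] < 1, so R_5(9) > 2171.


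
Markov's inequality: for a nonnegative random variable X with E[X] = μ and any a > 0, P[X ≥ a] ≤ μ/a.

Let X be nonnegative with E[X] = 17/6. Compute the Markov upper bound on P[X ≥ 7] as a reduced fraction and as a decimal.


μ = E[X] = 17/6, a = 7.
Markov: P[X ≥ 7] ≤ μ/a = (17/6)/7 = 17/42.
Numerically: ≈ 0.40476.
(Since a = 7 > μ = 2.83333, the bound 17/42 is < 1 and informative.)

P[X ≥ 7] ≤ 17/42 ≈ 0.40476.


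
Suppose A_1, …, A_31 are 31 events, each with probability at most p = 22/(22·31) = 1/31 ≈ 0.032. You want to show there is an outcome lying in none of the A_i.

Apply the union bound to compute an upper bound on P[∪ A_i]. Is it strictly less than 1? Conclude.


Union bound: P[∪_{i=1}^{31} A_i] ≤ Σ_i P[A_i] ≤ 31·p = 31·(1/31) = 1.
Numerically: 1 ≈ 1.000.
Is 1 < 1? NO.
Since the bound 1 is ≥ 1, the union bound is uninformative here; it does NOT by itself certify existence.

31·p = 1 ≈ 1.000; existence NOT certified by the union bound.


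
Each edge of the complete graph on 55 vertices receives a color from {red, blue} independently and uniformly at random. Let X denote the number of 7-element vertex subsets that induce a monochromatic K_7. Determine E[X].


Let X = Σ_S X_S over the C(55, 7) = 202927725 subsets S of size 7, where X_S = 1 if the K_7 on S is monochromatic.
For a fixed S, the K_7 on S has C(7, 2) = 21 edges. P[all 21 edges red] = (1/2)^21, and likewise for blue, so P[monochromatic] = 2·(1/2)^21 = 2^{1 − 21} = 1/1048576.
By linearity: E[X] = C(55, 7) · 2^{1 − 21} = 202927725 · 1/1048576 = 202927725/1048576.
Numerically: E[X] ≈ 193.526959.

E[X] = C(55,7)·2^(1−C(7,2)) = 202927725/1048576 ≈ 193.526959.


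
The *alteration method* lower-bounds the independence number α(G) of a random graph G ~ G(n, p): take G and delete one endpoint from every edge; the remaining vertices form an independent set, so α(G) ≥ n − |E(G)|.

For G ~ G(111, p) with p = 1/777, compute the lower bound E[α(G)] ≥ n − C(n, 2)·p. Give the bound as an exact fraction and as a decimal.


E[|E(G)|] = C(111, 2)·p = 6105 · (1/777) = 55/7.
E[α(G)] ≥ n − E[|E(G)|] = 111 − 55/7 = 722/7.
Numerically: ≈ 103.1429.
(This is only a lower bound; the true E[α(G)] may be larger.)

E[α(G)] ≥ 722/7 ≈ 103.1429.


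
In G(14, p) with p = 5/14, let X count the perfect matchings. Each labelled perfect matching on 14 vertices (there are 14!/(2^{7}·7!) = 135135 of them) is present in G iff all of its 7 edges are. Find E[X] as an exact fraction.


K_14 has 14!/(2^{7}·7!) = 135135 labelled perfect matchings.
For each such perfect matching H, let X_H = 1 if all 7 edges of H are present in G. Then P[X_H = 1] = p^{7} = (5/14)^{7} = 78125/105413504.
By linearity of expectation: E[X] = Σ_H E[X_H] = 135135 · p^{7} = 135135 · 78125/105413504 = 1508203125/15059072.
Numerically: E[X] ≈ 100.

E[X] = 135135 · (5/14)^{7} = 1508203125/15059072 ≈ 100.


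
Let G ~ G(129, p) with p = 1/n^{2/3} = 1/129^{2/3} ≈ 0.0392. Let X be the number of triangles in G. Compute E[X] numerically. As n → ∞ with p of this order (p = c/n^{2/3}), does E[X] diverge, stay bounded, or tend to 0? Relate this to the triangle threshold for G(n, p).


Number of potential triangles: C(129, 3) = 349504.
Each occurs with probability p³ ≈ (0.0392)³ ≈ 6.00925e-05.
By linearity: E[X] = C(129, 3)·p³ ≈ 349504 · 6.00925e-05 ≈ 21.003.
Since α = 2/3 < 1, p = c/n^{2/3} ≫ 1/n is above the triangle threshold p ~ 1/n. Asymptotically E[X] ~ (c³/6)·n^{3(1−α)} = (1³/6)·n^{1} → ∞; triangles are abundant w.h.p.

E[X] ≈ 21.003; in regime p = Θ(1/n^{2/3}) E[X] diverges (above the triangle threshold p ~ 1/n).


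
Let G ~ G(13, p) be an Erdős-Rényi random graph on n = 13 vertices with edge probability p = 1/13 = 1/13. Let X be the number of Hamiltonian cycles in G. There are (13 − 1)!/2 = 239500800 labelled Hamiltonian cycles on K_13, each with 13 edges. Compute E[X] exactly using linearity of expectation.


K_13 has (13 − 1)!/2 = 239500800 labelled Hamiltonian cycles.
For each such Hamiltonian cycle H, let X_H = 1 if all 13 edges of H are present in G. Then P[X_H = 1] = p^{13} = (1/13)^{13} = 1/302875106592253.
By linearity of expectation: E[X] = Σ_H E[X_H] = 239500800 · p^{13} = 239500800 · 1/302875106592253 = 239500800/302875106592253.
Numerically: E[X] ≈ 7.90758e-07.

E[X] = 239500800 · (1/13)^{13} = 239500800/302875106592253 ≈ 7.90758e-07.


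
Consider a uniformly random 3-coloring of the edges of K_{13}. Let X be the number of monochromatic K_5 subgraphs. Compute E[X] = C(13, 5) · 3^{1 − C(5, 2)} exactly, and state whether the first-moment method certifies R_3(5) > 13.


E[X] = C(13, 5) · 3^{1 − 10} = 1287 · 3^{−9} = 1287/19683.
As a reduced fraction: E[X] = 143/2187 ≈ 0.065386.
Is E[X] < 1? YES.
Since E[X] < 1, there exists a 3-coloring of K_{13} with no monochromatic K_5; hence R_3(5) > 13.

E[X] = 143/2187 ≈ 0.065386; E[X] < 1, so R_3(5) > 13.


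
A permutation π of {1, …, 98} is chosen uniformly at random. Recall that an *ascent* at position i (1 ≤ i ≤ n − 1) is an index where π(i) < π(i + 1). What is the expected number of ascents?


Write X = Σ X_I over i = 1, …, 97, with X_I the indicator of one ascent.
There are 97 indicators.
For each fixed i, the pair (π(i), π(i+1)) is a uniformly random ordered pair of distinct values from {1, …, 98}; by symmetry P[π(i) < π(i+1)] = 1/2.
By linearity: E[X] = 97 · (1/2) = (98 − 1) · (1/2) = 97/2 ≈ 48.5000.

E[X] = 97/2 = 48.5000.


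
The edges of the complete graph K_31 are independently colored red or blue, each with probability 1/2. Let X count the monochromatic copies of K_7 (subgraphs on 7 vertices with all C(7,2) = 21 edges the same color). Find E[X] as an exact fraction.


Let X = Σ_S X_S over the C(31, 7) = 2629575 subsets S of size 7, where X_S = 1 if the K_7 on S is monochromatic.
For a fixed S, the K_7 on S has C(7, 2) = 21 edges. P[all 21 edges red] = (1/2)^21, and likewise for blue, so P[monochromatic] = 2·(1/2)^21 = 2^{1 − 21} = 1/1048576.
By linearity of expectation: E[X] = C(31, 7) · 2^{1 − 21} = 2629575 · 1/1048576 = 2629575/1048576.
Numerically: E[X] ≈ 2.507758.

E[X] = C(31,7)·2^(1−C(7,2)) = 2629575/1048576 ≈ 2.507758.


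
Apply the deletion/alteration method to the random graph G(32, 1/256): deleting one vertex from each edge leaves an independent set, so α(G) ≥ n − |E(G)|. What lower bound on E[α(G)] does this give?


E[|E(G)|] = C(32, 2)·p = 496 · (1/256) = 31/16.
E[α(G)] ≥ n − E[|E(G)|] = 32 − 31/16 = 481/16.
Numerically: ≈ 30.062.
(This is only a lower bound; the true E[α(G)] may be larger.)

E[α(G)] ≥ 481/16 ≈ 30.062.


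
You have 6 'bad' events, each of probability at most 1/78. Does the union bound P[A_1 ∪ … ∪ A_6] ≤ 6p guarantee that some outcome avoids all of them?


Union bound: P[∪_{i=1}^{6} A_i] ≤ Σ_i P[A_i] ≤ 6·p = 6·(1/78) = 1/13.
Numerically: 1/13 ≈ 0.0769.
Is 1/13 < 1? YES.
Since P[∪ A_i] ≤ 1/13 < 1, the complement has P[∩ A_i^c] ≥ 1 − 1/13 = 12/13 > 0, so some outcome avoids every A_i.

6·p = 1/13 ≈ 0.0769; existence CERTIFIED by the union bound.


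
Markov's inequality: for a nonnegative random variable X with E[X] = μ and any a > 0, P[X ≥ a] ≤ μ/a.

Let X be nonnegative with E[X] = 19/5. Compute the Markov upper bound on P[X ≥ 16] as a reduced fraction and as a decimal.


μ = E[X] = 19/5, a = 16.
Markov: P[X ≥ 16] ≤ μ/a = (19/5)/16 = 19/80.
Numerically: ≈ 0.2375.
(Since a = 16 > μ = 3.8000, the bound 19/80 is < 1 and informative.)

P[X ≥ 16] ≤ 19/80 ≈ 0.2375.


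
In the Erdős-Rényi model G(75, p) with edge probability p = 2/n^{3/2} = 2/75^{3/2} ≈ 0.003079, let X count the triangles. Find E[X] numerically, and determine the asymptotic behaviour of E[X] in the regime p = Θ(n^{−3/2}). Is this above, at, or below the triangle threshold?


Number of potential triangles: C(75, 3) = 67525.
Each occurs with probability p³ ≈ (0.003079)³ ≈ 2.919539e-08.
By linearity: E[X] = C(75, 3)·p³ ≈ 67525 · 2.919539e-08 ≈ 0.0020.
Since α = 3/2 > 1, p = c/n^{3/2} = o(1/n) is below the triangle threshold p ~ 1/n. Asymptotically E[X] ~ (c³/6)·n^{3(1−α)} = (2³/6)·n^{-1.5} → 0, so by Markov's inequality G has no triangles w.h.p.

E[X] ≈ 0.0020; in regime p = Θ(1/n^{3/2}) E[X] tends to 0 (below the triangle threshold p ~ 1/n).


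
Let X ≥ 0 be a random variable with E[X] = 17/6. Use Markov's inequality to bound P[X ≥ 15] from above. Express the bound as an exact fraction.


μ = E[X] = 17/6, a = 15.
Markov: P[X ≥ 15] ≤ μ/a = (17/6)/15 = 17/90.
Numerically: ≈ 0.1889.
(Since a = 15 > μ = 2.8333, the bound 17/90 is < 1 and informative.)

P[X ≥ 15] ≤ 17/90 ≈ 0.1889.


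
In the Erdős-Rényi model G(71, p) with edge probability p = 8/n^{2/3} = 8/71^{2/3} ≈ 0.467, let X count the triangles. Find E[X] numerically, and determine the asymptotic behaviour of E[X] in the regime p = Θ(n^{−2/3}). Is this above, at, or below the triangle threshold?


Number of potential triangles: C(71, 3) = 57155.
Each occurs with probability p³ ≈ (0.467)³ ≈ 1.01567e-01.
By linearity: E[X] = C(71, 3)·p³ ≈ 57155 · 1.01567e-01 ≈ 5805.070.
Since α = 2/3 < 1, p = c/n^{2/3} ≫ 1/n is above the triangle threshold p ~ 1/n. Asymptotically E[X] ~ (c³/6)·n^{3(1−α)} = (8³/6)·n^{1} → ∞; triangles are abundant w.h.p.

E[X] ≈ 5805.070; in regime p = Θ(1/n^{2/3}) E[X] diverges (above the triangle threshold p ~ 1/n).


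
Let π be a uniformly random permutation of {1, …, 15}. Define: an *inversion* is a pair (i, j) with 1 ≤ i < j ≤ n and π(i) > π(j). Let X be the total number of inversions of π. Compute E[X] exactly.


Write X = Σ X_I over the C(15, 2) = 105 pairs i < j, with X_I the indicator of one inversion.
There are 105 indicators.
For each fixed pair i < j, the values π(i) and π(j) are two distinct elements of {1, …, 15} in uniformly random order; by symmetry P[π(i) > π(j)] = 1/2.
By linearity: E[X] = 105 · (1/2) = C(15, 2) · (1/2) = 105/2 = 105/2 ≈ 52.500000.

E[X] = 105/2 = 52.500000.


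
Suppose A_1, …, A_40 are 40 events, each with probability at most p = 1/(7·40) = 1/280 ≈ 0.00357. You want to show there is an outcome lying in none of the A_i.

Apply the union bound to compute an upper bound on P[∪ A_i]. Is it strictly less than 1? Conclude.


Union bound: P[∪_{i=1}^{40} A_i] ≤ Σ_i P[A_i] ≤ 40·p = 40·(1/280) = 1/7.
Numerically: 1/7 ≈ 0.14286.
Is 1/7 < 1? YES.
Since P[∪ A_i] ≤ 1/7 < 1, the complement has P[∩ A_i^c] ≥ 1 − 1/7 = 6/7 > 0, so some outcome avoids every A_i.

40·p = 1/7 ≈ 0.14286; existence CERTIFIED by the union bound.


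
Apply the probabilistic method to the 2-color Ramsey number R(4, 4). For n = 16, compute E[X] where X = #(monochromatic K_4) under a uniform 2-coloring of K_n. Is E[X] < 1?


E[X] = C(16, 4) · 2^{1 − 6} = 1820 · 2^{−5} = 1820/32.
As a reduced fraction: E[X] = 455/8 ≈ 56.87500.
Is E[X] < 1? NO.
Since E[X] ≥ 1, the first-moment bound is inconclusive at n = 16; it does NOT by itself certify R(4, 4) > 16.

E[X] = 455/8 ≈ 56.87500; E[X] ≥ 1; first-moment method inconclusive here.


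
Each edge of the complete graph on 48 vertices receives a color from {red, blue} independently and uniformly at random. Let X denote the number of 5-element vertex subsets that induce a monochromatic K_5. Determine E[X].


Let X = Σ_S X_S over the C(48, 5) = 1712304 subsets S of size 5, where X_S = 1 if the K_5 on S is monochromatic.
For a fixed S, the K_5 on S has C(5, 2) = 10 edges. P[all 10 edges red] = (1/2)^10, and likewise for blue, so P[monochromatic] = 2·(1/2)^10 = 2^{1 − 10} = 1/512.
Summing: E[X] = C(48, 5) · 2^{1 − 10} = 1712304 · 1/512 = 107019/32.
Numerically: E[X] ≈ 3344.344.

E[X] = C(48,5)·2^(1−C(5,2)) = 107019/32 ≈ 3344.344.


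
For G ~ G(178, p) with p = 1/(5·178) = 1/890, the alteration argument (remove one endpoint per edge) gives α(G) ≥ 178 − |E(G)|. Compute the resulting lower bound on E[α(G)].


E[|E(G)|] = C(178, 2)·p = 15753 · (1/890) = 177/10.
E[α(G)] ≥ n − E[|E(G)|] = 178 − 177/10 = 1603/10.
Numerically: ≈ 160.30000.
(This is only a lower bound; the true E[α(G)] may be larger.)

E[α(G)] ≥ 1603/10 ≈ 160.30000.


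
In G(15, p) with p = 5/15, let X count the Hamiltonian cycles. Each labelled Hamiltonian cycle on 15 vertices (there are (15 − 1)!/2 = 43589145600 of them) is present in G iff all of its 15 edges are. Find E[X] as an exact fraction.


K_15 has (15 − 1)!/2 = 43589145600 labelled Hamiltonian cycles.
For each such Hamiltonian cycle H, let X_H = 1 if all 15 edges of H are present in G. Then P[X_H = 1] = p^{15} = (1/3)^{15} = 1/14348907.
By linearity of expectation: E[X] = Σ_H E[X_H] = 43589145600 · p^{15} = 43589145600 · 1/14348907 = 179379200/59049.
Numerically: E[X] ≈ 3038.

E[X] = 43589145600 · (1/3)^{15} = 179379200/59049 ≈ 3038.


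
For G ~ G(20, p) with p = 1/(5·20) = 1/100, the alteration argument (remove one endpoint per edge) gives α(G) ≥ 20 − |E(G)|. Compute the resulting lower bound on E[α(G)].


E[|E(G)|] = C(20, 2)·p = 190 · (1/100) = 19/10.
E[α(G)] ≥ n − E[|E(G)|] = 20 − 19/10 = 181/10.
Numerically: ≈ 18.100000.
(This is only a lower bound; the true E[α(G)] may be larger.)

E[α(G)] ≥ 181/10 ≈ 18.100000.
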